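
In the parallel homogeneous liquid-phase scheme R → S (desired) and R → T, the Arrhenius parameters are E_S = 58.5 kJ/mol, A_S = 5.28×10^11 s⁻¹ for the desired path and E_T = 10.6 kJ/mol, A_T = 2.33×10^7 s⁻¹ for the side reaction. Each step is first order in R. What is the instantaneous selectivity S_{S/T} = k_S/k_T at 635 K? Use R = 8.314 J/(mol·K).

Since both paths have the same order in R, the concentration cancels and S_{S/T} = k_S/k_T = (A_S/A_T)·exp[(E_T−E_S)/(RT)].
(E_T−E_S)/(RT) = (10.6−58.5)×10³/(8.314×635) = -47900/5279 = -9.073.
k_S/k_T = (5.28×10^11/2.33×10^7)·exp(-9.073) = 22661 × 1.147×10^-4 = 2.60.

2.60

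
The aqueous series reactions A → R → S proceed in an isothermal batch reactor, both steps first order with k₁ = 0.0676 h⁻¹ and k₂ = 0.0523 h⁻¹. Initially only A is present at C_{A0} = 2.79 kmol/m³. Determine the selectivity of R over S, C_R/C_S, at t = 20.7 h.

1.17

Solving the coupled first-order balances gives C_R(t) = [k₁/(k₂−k₁)]·C_{A0}·(e^(−k₁t) − e^(−k₂t)).
e^(−k₁t) = e^(−0.0676×20.7) = e^(−1.399) = 0.2468; e^(−k₂t) = e^(−1.083) = 0.3387.
C_R = 0.0676×2.79/(0.0523−0.0676) × (0.2468−0.3387) = (-12.33)×(-0.09195) = 1.133 kmol/m³.
C_A = C_{A0}e^(−k₁t) = 0.6885 kmol/m³, so C_S = C_{A0}−C_A−C_R = 0.9681 kmol/m³; C_R/C_S = 1.17.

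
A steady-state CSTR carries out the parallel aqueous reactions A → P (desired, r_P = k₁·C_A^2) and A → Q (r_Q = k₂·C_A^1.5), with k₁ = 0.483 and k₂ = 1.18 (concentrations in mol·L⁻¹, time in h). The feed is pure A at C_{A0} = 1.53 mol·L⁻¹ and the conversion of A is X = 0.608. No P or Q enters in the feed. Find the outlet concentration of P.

0.224 mol·L⁻¹

Exit C_A = C_{A0}(1−X) = 1.53×0.392 = 0.5998 mol·L⁻¹.
A CSTR operates uniformly at the exit composition, giving r_P = 0.1737 and r_Q = 0.5481 (each k·C_A^n at C_A = 0.5998).
Fraction of consumed A going to P: r_P/(r_P+r_Q) = 0.2407.
C_P = 0.2407·C_{A0}·X = 0.2407×1.53×0.608 = 0.224 mol·L⁻¹.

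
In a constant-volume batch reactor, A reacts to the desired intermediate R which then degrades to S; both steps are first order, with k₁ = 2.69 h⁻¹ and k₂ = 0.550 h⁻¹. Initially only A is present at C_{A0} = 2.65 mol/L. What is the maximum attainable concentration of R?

Evaluating C_R at t_opt = ln(k₂/k₁)/(k₂−k₁) gives C_{R,max}/C_{A0} = (k₁/k₂)^[k₂/(k₂−k₁)].
= (2.69/0.550)^(0.550/(0.550−2.69)) = (4.891)^(-0.2570) = 0.6650.
C_{R,max} = 0.6650×2.65 = 1.76 mol/L.

1.76 mol/L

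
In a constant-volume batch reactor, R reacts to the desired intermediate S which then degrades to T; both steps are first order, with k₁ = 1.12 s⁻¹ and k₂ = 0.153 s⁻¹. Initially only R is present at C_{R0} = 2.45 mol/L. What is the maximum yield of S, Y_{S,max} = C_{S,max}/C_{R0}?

At the optimum, C_{S,max}/C_{R0} = (k₁/k₂)^[k₂/(k₂−k₁)].
= (1.12/0.153)^(0.153/(0.153−1.12)) = (7.320)^(-0.1582) = 0.7298.

0.730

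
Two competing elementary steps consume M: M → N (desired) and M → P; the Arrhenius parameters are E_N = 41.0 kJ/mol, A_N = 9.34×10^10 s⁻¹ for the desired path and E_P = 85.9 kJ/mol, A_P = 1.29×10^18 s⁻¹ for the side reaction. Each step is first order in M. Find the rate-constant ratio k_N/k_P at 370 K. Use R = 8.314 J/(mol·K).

Since both paths have the same order in M, the concentration cancels and S_{N/P} = k_N/k_P = (A_N/A_P)·exp[(E_P−E_N)/(RT)].
(E_P−E_N)/(RT) = (85.9−41.0)×10³/(8.314×370) = 44900/3076 = 14.60.
k_N/k_P = (9.34×10^10/1.29×10^18)·exp(14.60) = 7.240×10^-8 × 2.183×10^6 = 0.158.

0.158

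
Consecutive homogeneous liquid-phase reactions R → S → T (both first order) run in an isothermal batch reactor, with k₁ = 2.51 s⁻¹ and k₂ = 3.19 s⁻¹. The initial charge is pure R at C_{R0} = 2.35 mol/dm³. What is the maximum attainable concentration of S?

At the optimum, C_{S,max}/C_{R0} = (k₁/k₂)^[k₂/(k₂−k₁)].
= (2.51/3.19)^(3.19/(3.19−2.51)) = (0.7868)^(4.691) = 0.3248.
C_{S,max} = 0.3248×2.35 = 0.763 mol/dm³.

0.763 mol/dm³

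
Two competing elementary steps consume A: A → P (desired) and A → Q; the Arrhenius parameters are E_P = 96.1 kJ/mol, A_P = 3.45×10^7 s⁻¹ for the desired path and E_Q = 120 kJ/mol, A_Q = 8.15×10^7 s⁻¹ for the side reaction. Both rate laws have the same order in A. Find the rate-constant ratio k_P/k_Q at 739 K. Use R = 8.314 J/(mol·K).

With equal orders, S_{P/Q} = k_P/k_Q = (A_P/A_Q)·exp[(E_Q−E_P)/(RT)].
(E_Q−E_P)/(RT) = (120−96.1)×10³/(8.314×739) = 23900/6144 = 3.890.
k_P/k_Q = (3.45×10^7/8.15×10^7)·exp(3.890) = 0.4233 × 48.91 = 20.7.
Since E_P < E_Q, lowering the temperature improves selectivity toward P.

20.7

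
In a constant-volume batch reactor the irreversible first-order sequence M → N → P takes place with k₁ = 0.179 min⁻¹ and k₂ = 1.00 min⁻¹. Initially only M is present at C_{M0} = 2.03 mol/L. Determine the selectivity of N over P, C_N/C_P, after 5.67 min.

For first-order series with pure M initially, C_N(t) = k₁C_{M0}/(k₂−k₁)·(e^(−k₁t) − e^(−k₂t)).
e^(−k₁t) = e^(−0.179×5.67) = e^(−1.015) = 0.3624; e^(−k₂t) = e^(−5.670) = 0.003448.
C_N = 0.179×2.03/(1.00−0.179) × (0.3624−0.003448) = 0.4426×0.3590 = 0.1589 mol/L.
C_M = C_{M0}e^(−k₁t) = 0.7357 mol/L, so C_P = C_{M0}−C_M−C_N = 1.135 mol/L; C_N/C_P = 0.140.

0.140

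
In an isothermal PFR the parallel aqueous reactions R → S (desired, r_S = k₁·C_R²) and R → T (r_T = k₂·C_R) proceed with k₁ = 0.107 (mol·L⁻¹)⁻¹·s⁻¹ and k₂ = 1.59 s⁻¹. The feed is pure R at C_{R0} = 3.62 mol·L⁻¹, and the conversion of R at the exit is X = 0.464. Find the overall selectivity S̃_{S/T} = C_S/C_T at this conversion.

C_R = C_{R0}(1−X) = 1.940 mol·L⁻¹.
Along a PFR/batch, dC_T/dC_R = −r_T/(r_S+r_T) = −k₂/(k₂+k₁·C_R).
Integrating from C_{R0} to C_R: C_T = (1.59/0.107)·ln[(1.59+0.107·3.62)/(1.59+0.107·1.94)] = 14.86·ln(1.977/1.798) = 1.416 mol·L⁻¹.
Then C_S = (C_{R0}−C_R) − C_T = 1.680 − 1.416 = 0.2637 mol·L⁻¹.
S̃_{S/T} = C_S/C_T = 0.2637/1.416 = 0.186.

0.186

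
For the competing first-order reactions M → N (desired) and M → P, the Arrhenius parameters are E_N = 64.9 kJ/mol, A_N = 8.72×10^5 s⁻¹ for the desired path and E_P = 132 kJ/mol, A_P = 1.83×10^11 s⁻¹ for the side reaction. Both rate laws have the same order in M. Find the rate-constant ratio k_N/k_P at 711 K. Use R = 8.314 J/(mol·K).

0.405

Since both paths have the same order in M, the concentration cancels and S_{N/P} = k_N/k_P = (A_N/A_P)·exp[(E_P−E_N)/(RT)].
(E_P−E_N)/(RT) = (132−64.9)×10³/(8.314×711) = 67100/5911 = 11.35.
k_N/k_P = (8.72×10^5/1.83×10^11)·exp(11.35) = 4.765×10^-6 × 85070 = 0.405.
Since E_N < E_P, lowering the temperature improves selectivity toward N.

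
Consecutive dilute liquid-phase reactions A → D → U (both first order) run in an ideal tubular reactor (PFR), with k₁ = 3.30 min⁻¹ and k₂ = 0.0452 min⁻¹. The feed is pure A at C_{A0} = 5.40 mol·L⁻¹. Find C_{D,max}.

For a first-order series the maximum intermediate yield is C_{D,max}/C_{A0} = (k₁/k₂)^[k₂/(k₂−k₁)].
= (3.30/0.0452)^(0.0452/(0.0452−3.30)) = (73.01)^(-0.01389) = 0.9422.
C_{D,max} = 0.9422×5.40 = 5.09 mol·L⁻¹.

5.09 mol·L⁻¹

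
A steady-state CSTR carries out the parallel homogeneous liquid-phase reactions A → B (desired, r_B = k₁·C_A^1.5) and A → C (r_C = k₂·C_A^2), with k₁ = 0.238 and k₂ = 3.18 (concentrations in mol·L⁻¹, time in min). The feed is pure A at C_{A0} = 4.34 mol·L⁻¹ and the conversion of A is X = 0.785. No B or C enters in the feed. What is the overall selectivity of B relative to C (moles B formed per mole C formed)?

Exit C_A = C_{A0}(1−X) = 4.34×0.215 = 0.9331 mol·L⁻¹.
A CSTR operates uniformly at the exit composition, giving r_B = 0.2145 and r_C = 2.769 (each k·C_A^n at C_A = 0.9331).
Overall selectivity = C_B/C_C = r_Bτ/(r_Cτ) = r_B/r_C = 0.0775.

0.0775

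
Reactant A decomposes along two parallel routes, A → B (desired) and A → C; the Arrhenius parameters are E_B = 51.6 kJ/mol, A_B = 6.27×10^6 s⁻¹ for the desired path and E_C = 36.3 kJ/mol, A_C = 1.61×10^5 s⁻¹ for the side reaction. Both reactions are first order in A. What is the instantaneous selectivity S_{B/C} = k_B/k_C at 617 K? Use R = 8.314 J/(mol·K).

With equal orders, S_{B/C} = k_B/k_C = (A_B/A_C)·exp[(E_C−E_B)/(RT)].
(E_C−E_B)/(RT) = (36.3−51.6)×10³/(8.314×617) = -15300/5130 = -2.983.
k_B/k_C = (6.27×10^6/1.61×10^5)·exp(-2.983) = 38.94 × 0.05066 = 1.97.
Since E_B > E_C, raising the temperature improves selectivity toward B.

1.97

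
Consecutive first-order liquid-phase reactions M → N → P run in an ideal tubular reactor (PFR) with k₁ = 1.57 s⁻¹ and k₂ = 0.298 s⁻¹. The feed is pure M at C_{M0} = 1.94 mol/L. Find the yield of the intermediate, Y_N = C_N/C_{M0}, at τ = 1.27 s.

0.677

Solving the coupled first-order balances gives C_N(τ) = [k₁/(k₂−k₁)]·C_{M0}·(e^(−k₁τ) − e^(−k₂τ)).
e^(−k₁τ) = e^(−1.57×1.27) = e^(−1.994) = 0.1362; e^(−k₂τ) = e^(−0.3785) = 0.6849.
C_N = 1.57×1.94/(0.298−1.57) × (0.1362−0.6849) = (-2.394)×(-0.5488) = 1.314 mol/L.
Y_N = C_N/C_{M0} = 1.314/1.94 = 0.677.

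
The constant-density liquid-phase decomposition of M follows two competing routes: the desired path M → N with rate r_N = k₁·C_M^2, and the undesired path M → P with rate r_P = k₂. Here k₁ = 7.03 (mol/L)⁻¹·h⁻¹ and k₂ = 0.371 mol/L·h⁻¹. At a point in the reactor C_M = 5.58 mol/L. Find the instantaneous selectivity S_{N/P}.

S_{N/P} = r_N/r_P = (k₁·C_M^2)/(k₂) = (k₁/k₂)·C_M^2.
= (7.03×5.580^2) / (0.371) = 218.9/0.3710 = 590.

590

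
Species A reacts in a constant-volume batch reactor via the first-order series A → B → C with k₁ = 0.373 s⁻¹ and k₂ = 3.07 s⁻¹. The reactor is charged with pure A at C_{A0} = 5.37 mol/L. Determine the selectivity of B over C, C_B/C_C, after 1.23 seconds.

Solving the coupled first-order balances gives C_B(t) = [k₁/(k₂−k₁)]·C_{A0}·(e^(−k₁t) − e^(−k₂t)).
e^(−k₁t) = e^(−0.373×1.23) = e^(−0.4588) = 0.6320; e^(−k₂t) = e^(−3.776) = 0.02291.
C_B = 0.373×5.37/(3.07−0.373) × (0.6320−0.02291) = 0.7427×0.6091 = 0.4524 mol/L.
C_A = C_{A0}e^(−k₁t) = 3.394 mol/L, so C_C = C_{A0}−C_A−C_B = 1.524 mol/L; C_B/C_C = 0.297.

0.297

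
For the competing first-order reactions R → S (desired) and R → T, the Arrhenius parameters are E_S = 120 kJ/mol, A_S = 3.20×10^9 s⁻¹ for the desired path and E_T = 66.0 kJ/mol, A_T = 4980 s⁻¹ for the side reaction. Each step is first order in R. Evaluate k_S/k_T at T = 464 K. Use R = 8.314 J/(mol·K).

0.535

k_S/k_T = (A_S/A_T)·exp[−(E_S−E_T)/(RT)] = (A_S/A_T)·exp[(E_T−E_S)/(RT)].
(E_T−E_S)/(RT) = (66.0−120)×10³/(8.314×464) = -54000/3858 = -14.00.
k_S/k_T = (3.20×10^9/4980)·exp(-14.00) = 6.426×10^5 × 8.332×10^-7 = 0.535.
Since E_S > E_T, raising the temperature improves selectivity toward S.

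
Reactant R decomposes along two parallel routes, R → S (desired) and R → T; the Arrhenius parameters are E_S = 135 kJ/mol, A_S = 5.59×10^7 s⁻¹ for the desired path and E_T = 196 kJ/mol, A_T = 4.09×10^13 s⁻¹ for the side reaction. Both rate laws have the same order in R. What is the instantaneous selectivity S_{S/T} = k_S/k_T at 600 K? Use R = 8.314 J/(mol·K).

0.280

Since both paths have the same order in R, the concentration cancels and S_{S/T} = k_S/k_T = (A_S/A_T)·exp[(E_T−E_S)/(RT)].
(E_T−E_S)/(RT) = (196−135)×10³/(8.314×600) = 61000/4988 = 12.23.
k_S/k_T = (5.59×10^7/4.09×10^13)·exp(12.23) = 1.367×10^-6 × 2.045×10^5 = 0.280.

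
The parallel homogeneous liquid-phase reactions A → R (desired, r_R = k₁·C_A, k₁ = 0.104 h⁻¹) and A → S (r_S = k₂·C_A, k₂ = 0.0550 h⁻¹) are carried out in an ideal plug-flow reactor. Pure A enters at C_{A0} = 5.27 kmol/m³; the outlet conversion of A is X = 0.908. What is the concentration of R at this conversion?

C_A = C_{A0}(1−X) = 0.4848 kmol/m³.
Both paths are first order in A, so the instantaneous fraction to R is constant: dC_R/d(−C_A) = k₁/(k₁+k₂) = 0.6541.
C_R = 0.6541·(C_{A0}−C_A) = 0.6541×4.785 = 3.13 kmol/m³.

3.13 kmol/m³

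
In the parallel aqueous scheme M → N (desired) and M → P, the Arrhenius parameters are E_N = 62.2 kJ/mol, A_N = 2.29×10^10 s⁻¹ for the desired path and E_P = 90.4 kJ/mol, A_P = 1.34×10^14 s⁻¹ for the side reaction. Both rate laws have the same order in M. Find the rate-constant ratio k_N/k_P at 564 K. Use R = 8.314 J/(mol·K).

Since both paths have the same order in M, the concentration cancels and S_{N/P} = k_N/k_P = (A_N/A_P)·exp[(E_P−E_N)/(RT)].
(E_P−E_N)/(RT) = (90.4−62.2)×10³/(8.314×564) = 28200/4689 = 6.014.
k_N/k_P = (2.29×10^10/1.34×10^14)·exp(6.014) = 1.709×10^-4 × 409.1 = 0.0699.
Since E_N < E_P, lowering the temperature improves selectivity toward N.

0.0699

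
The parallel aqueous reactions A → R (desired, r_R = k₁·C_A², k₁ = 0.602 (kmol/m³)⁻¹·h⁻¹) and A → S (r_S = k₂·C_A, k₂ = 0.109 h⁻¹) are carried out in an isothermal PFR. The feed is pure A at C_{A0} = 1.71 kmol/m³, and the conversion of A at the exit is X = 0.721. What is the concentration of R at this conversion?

1.04 kmol/m³

C_A = C_{A0}(1−X) = 0.4771 kmol/m³.
Along a PFR/batch, dC_S/dC_A = −r_S/(r_R+r_S) = −k₂/(k₂+k₁·C_A).
Integrating from C_{A0} to C_A: C_S = (0.109/0.602)·ln[(0.109+0.602·1.71)/(0.109+0.602·0.477)] = 0.1811·ln(1.138/0.3962) = 0.1911 kmol/m³.
Then C_R = (C_{A0}−C_A) − C_S = 1.233 − 0.1911 = 1.042 kmol/m³.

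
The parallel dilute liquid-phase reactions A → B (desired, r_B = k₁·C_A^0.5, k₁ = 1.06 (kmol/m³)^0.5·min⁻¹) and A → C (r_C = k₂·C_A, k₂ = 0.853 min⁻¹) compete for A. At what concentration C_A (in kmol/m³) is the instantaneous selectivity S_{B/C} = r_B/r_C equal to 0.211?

S_{B/C} = (k₁/k₂)·C_A^-0.5 ⇒ C_A = (S·k₂/k₁)^(-2).
= (0.211×0.853/1.06)^(-2) = (0.1698)^(-2) = 34.7 kmol/m³.

34.7 kmol/m³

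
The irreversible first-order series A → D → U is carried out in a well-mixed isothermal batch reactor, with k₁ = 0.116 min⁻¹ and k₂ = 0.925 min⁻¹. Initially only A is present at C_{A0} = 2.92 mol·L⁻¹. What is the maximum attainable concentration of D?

For a first-order series the maximum intermediate yield is C_{D,max}/C_{A0} = (k₁/k₂)^[k₂/(k₂−k₁)].
= (0.116/0.925)^(0.925/(0.925−0.116)) = (0.1254)^(1.143) = 0.09312.
C_{D,max} = 0.09312×2.92 = 0.272 mol·L⁻¹.

0.272 mol·L⁻¹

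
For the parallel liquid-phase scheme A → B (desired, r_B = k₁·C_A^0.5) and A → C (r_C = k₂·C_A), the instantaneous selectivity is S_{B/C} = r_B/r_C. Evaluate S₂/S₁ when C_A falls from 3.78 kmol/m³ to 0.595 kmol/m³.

S_{B/C} = (k₁/k₂)·C_A^-0.5, so S₂/S₁ = (C_{A,2}/C_{A,1})^-0.5.
= (0.595/3.78)^(-0.5) = (0.1574)^(-0.5) = 2.52.
Selectivity toward B rises as C_A falls — low-concentration operation is favoured.

2.52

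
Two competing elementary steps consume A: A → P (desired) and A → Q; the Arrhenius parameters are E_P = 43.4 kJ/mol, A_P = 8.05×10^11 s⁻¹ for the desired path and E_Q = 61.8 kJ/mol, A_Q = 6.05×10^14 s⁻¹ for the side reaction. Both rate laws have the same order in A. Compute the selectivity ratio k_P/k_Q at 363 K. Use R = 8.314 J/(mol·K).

0.591

With equal orders, S_{P/Q} = k_P/k_Q = (A_P/A_Q)·exp[(E_Q−E_P)/(RT)].
(E_Q−E_P)/(RT) = (61.8−43.4)×10³/(8.314×363) = 18400/3018 = 6.097.
k_P/k_Q = (8.05×10^11/6.05×10^14)·exp(6.097) = 0.001331 × 444.4 = 0.591.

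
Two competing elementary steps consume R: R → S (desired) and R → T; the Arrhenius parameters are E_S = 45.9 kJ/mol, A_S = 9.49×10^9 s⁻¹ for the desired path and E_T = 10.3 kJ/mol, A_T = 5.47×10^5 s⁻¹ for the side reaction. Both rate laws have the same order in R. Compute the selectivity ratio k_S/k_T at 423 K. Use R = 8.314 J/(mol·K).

With equal orders, S_{S/T} = k_S/k_T = (A_S/A_T)·exp[(E_T−E_S)/(RT)].
(E_T−E_S)/(RT) = (10.3−45.9)×10³/(8.314×423) = -35600/3517 = -10.12.
k_S/k_T = (9.49×10^9/5.47×10^5)·exp(-10.12) = 17349 × 4.015×10^-5 = 0.697.
Since E_S > E_T, raising the temperature improves selectivity toward S.

0.697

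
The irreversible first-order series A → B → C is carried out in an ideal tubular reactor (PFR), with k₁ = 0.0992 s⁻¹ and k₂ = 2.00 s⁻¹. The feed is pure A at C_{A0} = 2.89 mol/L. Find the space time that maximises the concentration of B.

1.58 s

For first-order series the maximum of C_B occurs at τ_opt = ln(k₂/k₁)/(k₂−k₁).
= ln(2.00/0.0992)/(2.00−0.0992) = ln(20.16)/1.901 = 3.004/1.901 = 1.58 s.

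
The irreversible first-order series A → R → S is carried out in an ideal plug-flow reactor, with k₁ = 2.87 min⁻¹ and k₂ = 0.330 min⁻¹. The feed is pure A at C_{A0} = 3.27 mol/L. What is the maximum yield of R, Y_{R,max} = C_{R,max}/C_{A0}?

0.755

At the optimum, C_{R,max}/C_{A0} = (k₁/k₂)^[k₂/(k₂−k₁)].
= (2.87/0.330)^(0.330/(0.330−2.87)) = (8.697)^(-0.1299) = 0.7550.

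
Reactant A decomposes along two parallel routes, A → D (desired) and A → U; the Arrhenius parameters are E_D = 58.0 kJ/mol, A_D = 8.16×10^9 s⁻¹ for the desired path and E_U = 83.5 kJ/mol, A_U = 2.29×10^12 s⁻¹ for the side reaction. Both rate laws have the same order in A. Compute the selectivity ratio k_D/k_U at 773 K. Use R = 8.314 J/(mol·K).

Since both paths have the same order in A, the concentration cancels and S_{D/U} = k_D/k_U = (A_D/A_U)·exp[(E_U−E_D)/(RT)].
(E_U−E_D)/(RT) = (83.5−58.0)×10³/(8.314×773) = 25500/6427 = 3.968.
k_D/k_U = (8.16×10^9/2.29×10^12)·exp(3.968) = 0.003563 × 52.87 = 0.188.

0.188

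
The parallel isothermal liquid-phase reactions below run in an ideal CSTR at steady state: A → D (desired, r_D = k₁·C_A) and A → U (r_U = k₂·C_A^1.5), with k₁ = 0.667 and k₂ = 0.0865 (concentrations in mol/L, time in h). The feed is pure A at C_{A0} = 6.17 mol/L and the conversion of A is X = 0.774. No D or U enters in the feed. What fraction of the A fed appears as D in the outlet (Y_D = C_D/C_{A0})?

Exit C_A = C_{A0}(1−X) = 6.17×0.226 = 1.394 mol/L.
Rates in a CSTR are evaluated at the outlet concentration: r_D = 0.667×1.394 = 0.9301, r_U = 0.0865×1.394^1.5 = 0.1424.
Fraction of consumed A going to D: r_D/(r_D+r_U) = 0.8672.
C_D = 0.8672·C_{A0}·X = 0.8672×6.17×0.774 = 4.14 mol/L; Y_D = C_D/C_{A0} = 0.671.

0.671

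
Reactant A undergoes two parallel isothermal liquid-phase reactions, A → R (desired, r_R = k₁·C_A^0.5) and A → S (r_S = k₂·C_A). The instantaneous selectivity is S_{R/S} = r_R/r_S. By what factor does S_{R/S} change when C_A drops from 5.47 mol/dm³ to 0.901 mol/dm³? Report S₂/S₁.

S_{R/S} = (k₁/k₂)·C_A^-0.5, so S₂/S₁ = (C_{A,2}/C_{A,1})^-0.5.
= (0.901/5.47)^(-0.5) = (0.1647)^(-0.5) = 2.46.
Selectivity toward R rises as C_A falls — low-concentration operation is favoured.

2.46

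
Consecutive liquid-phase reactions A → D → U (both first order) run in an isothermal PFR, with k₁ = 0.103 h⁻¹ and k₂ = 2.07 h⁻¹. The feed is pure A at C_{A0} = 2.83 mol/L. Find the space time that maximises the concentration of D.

The intermediate peaks when r₁ = r₂, i.e. k₁e^(−k₁τ) = k₂e^(−k₂τ), giving τ_opt = ln(k₂/k₁)/(k₂−k₁).
= ln(2.07/0.103)/(2.07−0.103) = ln(20.10)/1.967 = 3.001/1.967 = 1.53 h.

1.53 h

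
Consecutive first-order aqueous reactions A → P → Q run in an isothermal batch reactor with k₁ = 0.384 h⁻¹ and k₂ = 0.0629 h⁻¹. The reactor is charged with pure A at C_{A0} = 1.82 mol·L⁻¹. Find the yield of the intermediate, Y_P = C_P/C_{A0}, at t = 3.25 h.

0.631

Solving the coupled first-order balances gives C_P(t) = [k₁/(k₂−k₁)]·C_{A0}·(e^(−k₁t) − e^(−k₂t)).
e^(−k₁t) = e^(−0.384×3.25) = e^(−1.248) = 0.2871; e^(−k₂t) = e^(−0.2044) = 0.8151.
C_P = 0.384×1.82/(0.0629−0.384) × (0.2871−0.8151) = (-2.177)×(-0.5280) = 1.149 mol·L⁻¹.
Y_P = C_P/C_{A0} = 1.149/1.82 = 0.631.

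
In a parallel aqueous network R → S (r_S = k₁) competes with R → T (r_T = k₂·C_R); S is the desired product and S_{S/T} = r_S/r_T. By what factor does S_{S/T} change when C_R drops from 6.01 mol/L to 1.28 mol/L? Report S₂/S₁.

4.70

S_{S/T} = (k₁/k₂)·C_R⁻¹, so S₂/S₁ = (C_{R,2}/C_{R,1})⁻¹.
= 6.01/1.28 = 4.70.
Selectivity toward S rises as C_R falls — low-concentration operation is favoured.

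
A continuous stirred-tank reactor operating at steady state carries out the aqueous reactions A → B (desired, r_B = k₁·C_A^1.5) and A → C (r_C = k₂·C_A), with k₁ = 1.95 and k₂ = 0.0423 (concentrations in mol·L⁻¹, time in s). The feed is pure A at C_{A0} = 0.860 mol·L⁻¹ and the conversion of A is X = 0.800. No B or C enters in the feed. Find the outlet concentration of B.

0.654 mol·L⁻¹

Exit C_A = C_{A0}(1−X) = 0.860×0.200 = 0.1720 mol·L⁻¹.
Rates in a CSTR are evaluated at the outlet concentration: r_B = 1.95×0.1720^1.5 = 0.1391, r_C = 0.0423×0.1720 = 0.007276.
Fraction of consumed A going to B: r_B/(r_B+r_C) = 0.9503.
C_B = 0.9503·C_{A0}·X = 0.9503×0.860×0.800 = 0.654 mol·L⁻¹.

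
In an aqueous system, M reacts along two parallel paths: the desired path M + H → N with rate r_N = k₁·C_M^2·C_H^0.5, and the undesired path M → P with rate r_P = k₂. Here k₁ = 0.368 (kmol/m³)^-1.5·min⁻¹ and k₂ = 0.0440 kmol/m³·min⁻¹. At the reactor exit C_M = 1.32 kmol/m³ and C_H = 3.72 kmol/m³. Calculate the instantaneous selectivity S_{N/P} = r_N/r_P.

28.1

S_{N/P} = r_N/r_P = (k₁·C_M^2·C_H^0.5)/(k₂) = (k₁/k₂)·C_M^2·C_H^0.5.
= (0.368×1.320^2×3.720^0.5) / (0.0440) = 1.237/0.04400 = 28.1.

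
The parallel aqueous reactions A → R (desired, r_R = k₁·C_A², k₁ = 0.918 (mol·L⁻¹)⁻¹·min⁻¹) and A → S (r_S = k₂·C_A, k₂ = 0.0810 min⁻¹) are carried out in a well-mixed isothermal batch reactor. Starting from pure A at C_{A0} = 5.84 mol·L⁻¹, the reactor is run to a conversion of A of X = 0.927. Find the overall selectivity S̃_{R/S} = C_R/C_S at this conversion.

C_A = C_{A0}(1−X) = 0.4263 mol·L⁻¹.
Along a PFR/batch, dC_S/dC_A = −r_S/(r_R+r_S) = −k₂/(k₂+k₁·C_A).
Integrating from C_{A0} to C_A: C_S = (0.0810/0.918)·ln[(0.0810+0.918·5.84)/(0.0810+0.918·0.426)] = 0.08824·ln(5.442/0.4724) = 0.2157 mol·L⁻¹.
Then C_R = (C_{A0}−C_A) − C_S = 5.414 − 0.2157 = 5.198 mol·L⁻¹.
S̃_{R/S} = C_R/C_S = 5.198/0.2157 = 24.1.

24.1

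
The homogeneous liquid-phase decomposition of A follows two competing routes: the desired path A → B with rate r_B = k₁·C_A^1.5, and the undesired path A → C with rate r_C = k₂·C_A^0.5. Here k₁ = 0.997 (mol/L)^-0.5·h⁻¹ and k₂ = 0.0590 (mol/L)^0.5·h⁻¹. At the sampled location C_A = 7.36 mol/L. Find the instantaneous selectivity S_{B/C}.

124

S_{B/C} = r_B/r_C = (k₁·C_A^1.5)/(k₂·C_A^0.5) = (k₁/k₂)·C_A.
= (0.997×7.360^1.5) / (0.0590×7.360^0.5) = 19.91/0.1601 = 124.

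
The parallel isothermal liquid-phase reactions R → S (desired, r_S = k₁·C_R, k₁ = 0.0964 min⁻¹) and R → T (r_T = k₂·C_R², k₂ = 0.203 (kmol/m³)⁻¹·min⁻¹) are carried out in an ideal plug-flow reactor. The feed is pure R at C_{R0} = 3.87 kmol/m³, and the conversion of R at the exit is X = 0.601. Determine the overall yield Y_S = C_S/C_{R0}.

0.0940

C_R = C_{R0}(1−X) = 1.544 kmol/m³.
Along a PFR/batch, dC_S/dC_R = −r_S/(r_S+r_T) = −k₁/(k₁+k₂·C_R).
Integrating from C_{R0} to C_R: C_S = (0.0964/0.203)·ln[(0.0964+0.203·3.87)/(0.0964+0.203·1.54)] = 0.4749·ln(0.8820/0.4099) = 0.3639 kmol/m³.
Y_S = C_S/C_{R0} = 0.3639/3.87 = 0.0940.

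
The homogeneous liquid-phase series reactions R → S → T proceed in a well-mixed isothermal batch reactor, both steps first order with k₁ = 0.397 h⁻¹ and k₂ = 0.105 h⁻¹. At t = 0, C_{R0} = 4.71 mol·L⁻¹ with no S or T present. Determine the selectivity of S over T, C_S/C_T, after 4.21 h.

Solving the coupled first-order balances gives C_S(t) = [k₁/(k₂−k₁)]·C_{R0}·(e^(−k₁t) − e^(−k₂t)).
e^(−k₁t) = e^(−0.397×4.21) = e^(−1.671) = 0.1880; e^(−k₂t) = e^(−0.4420) = 0.6427.
C_S = 0.397×4.71/(0.105−0.397) × (0.1880−0.6427) = (-6.404)×(-0.4547) = 2.912 mol·L⁻¹.
C_R = C_{R0}e^(−k₁t) = 0.8854 mol·L⁻¹, so C_T = C_{R0}−C_R−C_S = 0.9126 mol·L⁻¹; C_S/C_T = 3.19.

3.19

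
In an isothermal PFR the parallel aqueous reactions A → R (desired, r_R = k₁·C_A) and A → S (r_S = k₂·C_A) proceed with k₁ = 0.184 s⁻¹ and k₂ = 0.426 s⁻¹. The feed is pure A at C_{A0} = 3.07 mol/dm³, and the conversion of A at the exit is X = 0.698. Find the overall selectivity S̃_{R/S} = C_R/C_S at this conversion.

0.432

C_A = C_{A0}(1−X) = 0.9271 mol/dm³.
Both paths are first order in A, so the instantaneous fraction to R is constant: dC_R/d(−C_A) = k₁/(k₁+k₂) = 0.3016.
C_R = 0.3016·(C_{A0}−C_A) = 0.3016×2.143 = 0.646 mol/dm³.
C_S = (C_{A0}−C_A)−C_R = 1.496 mol/dm³; S̃_{R/S} = 0.6464/1.496 = 0.432.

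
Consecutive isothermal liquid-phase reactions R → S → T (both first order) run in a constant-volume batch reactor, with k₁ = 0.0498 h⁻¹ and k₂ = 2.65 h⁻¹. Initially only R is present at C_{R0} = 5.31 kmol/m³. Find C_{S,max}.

For a first-order series the maximum intermediate yield is C_{S,max}/C_{R0} = (k₁/k₂)^[k₂/(k₂−k₁)].
= (0.0498/2.65)^(2.65/(2.65−0.0498)) = (0.01879)^(1.019) = 0.01742.
C_{S,max} = 0.01742×5.31 = 0.0925 kmol/m³.

0.0925 kmol/m³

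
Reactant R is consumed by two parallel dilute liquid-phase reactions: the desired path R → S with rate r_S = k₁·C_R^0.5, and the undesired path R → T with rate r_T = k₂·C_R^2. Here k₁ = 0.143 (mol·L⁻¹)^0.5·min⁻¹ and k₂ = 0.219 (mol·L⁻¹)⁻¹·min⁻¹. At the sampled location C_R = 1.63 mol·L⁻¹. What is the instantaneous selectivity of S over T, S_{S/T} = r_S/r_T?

0.314

S_{S/T} = r_S/r_T = (k₁·C_R^0.5)/(k₂·C_R^2) = (k₁/k₂)·C_R^-1.5.
= (0.143×1.630^0.5) / (0.219×1.630^2) = 0.1826/0.5819 = 0.314.
The undesired path is higher order in R, so low C_R (CSTR or dilute feed) favours S.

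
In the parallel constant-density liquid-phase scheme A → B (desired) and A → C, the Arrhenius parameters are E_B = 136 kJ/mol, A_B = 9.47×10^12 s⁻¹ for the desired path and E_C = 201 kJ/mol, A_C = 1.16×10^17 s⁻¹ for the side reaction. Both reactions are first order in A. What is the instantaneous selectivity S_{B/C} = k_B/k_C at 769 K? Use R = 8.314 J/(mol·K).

2.12

Since both paths have the same order in A, the concentration cancels and S_{B/C} = k_B/k_C = (A_B/A_C)·exp[(E_C−E_B)/(RT)].
(E_C−E_B)/(RT) = (201−136)×10³/(8.314×769) = 65000/6393 = 10.17.
k_B/k_C = (9.47×10^12/1.16×10^17)·exp(10.17) = 8.164×10^-5 × 26020 = 2.12.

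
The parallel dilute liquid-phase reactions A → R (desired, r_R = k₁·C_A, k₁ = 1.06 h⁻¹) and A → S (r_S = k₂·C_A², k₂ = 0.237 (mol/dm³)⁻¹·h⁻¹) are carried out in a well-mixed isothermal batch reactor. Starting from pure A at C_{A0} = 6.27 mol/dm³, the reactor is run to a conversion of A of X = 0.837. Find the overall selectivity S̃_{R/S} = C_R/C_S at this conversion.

1.33

C_A = C_{A0}(1−X) = 1.022 mol/dm³.
Along a PFR/batch, dC_R/dC_A = −r_R/(r_R+r_S) = −k₁/(k₁+k₂·C_A).
Integrating from C_{A0} to C_A: C_R = (1.06/0.237)·ln[(1.06+0.237·6.27)/(1.06+0.237·1.02)] = 4.473·ln(2.546/1.302) = 2.999 mol/dm³.
C_S = (C_{A0}−C_A)−C_R = 2.249 mol/dm³; S̃_{R/S} = 2.999/2.249 = 1.33.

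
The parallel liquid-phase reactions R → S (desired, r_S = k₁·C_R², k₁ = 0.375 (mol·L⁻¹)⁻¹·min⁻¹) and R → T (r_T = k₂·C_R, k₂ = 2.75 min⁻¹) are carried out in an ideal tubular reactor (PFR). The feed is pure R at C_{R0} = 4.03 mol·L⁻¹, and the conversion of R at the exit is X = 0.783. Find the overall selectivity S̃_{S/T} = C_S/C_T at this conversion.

0.323

C_R = C_{R0}(1−X) = 0.8745 mol·L⁻¹.
Along a PFR/batch, dC_T/dC_R = −r_T/(r_S+r_T) = −k₂/(k₂+k₁·C_R).
Integrating from C_{R0} to C_R: C_T = (2.75/0.375)·ln[(2.75+0.375·4.03)/(2.75+0.375·0.875)] = 7.333·ln(4.261/3.078) = 2.386 mol·L⁻¹.
Then C_S = (C_{R0}−C_R) − C_T = 3.155 − 2.386 = 0.7699 mol·L⁻¹.
S̃_{S/T} = C_S/C_T = 0.7699/2.386 = 0.323.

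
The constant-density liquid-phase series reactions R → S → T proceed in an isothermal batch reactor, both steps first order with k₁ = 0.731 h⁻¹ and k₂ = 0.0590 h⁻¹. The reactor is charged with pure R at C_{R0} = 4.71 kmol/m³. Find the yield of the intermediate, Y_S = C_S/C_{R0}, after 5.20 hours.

Solving the coupled first-order balances gives C_S(t) = [k₁/(k₂−k₁)]·C_{R0}·(e^(−k₁t) − e^(−k₂t)).
e^(−k₁t) = e^(−0.731×5.20) = e^(−3.801) = 0.02234; e^(−k₂t) = e^(−0.3068) = 0.7358.
C_S = 0.731×4.71/(0.0590−0.731) × (0.02234−0.7358) = (-5.124)×(-0.7135) = 3.655 kmol/m³.
Y_S = C_S/C_{R0} = 3.655/4.71 = 0.776.

0.776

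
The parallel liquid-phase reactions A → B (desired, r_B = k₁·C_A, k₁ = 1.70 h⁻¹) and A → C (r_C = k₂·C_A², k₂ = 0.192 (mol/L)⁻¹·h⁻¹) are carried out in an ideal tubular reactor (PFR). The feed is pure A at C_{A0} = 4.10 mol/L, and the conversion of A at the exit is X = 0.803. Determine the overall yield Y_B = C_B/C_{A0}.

C_A = C_{A0}(1−X) = 0.8077 mol/L.
Along a PFR/batch, dC_B/dC_A = −r_B/(r_B+r_C) = −k₁/(k₁+k₂·C_A).
Integrating from C_{A0} to C_A: C_B = (1.70/0.192)·ln[(1.70+0.192·4.10)/(1.70+0.192·0.808)] = 8.854·ln(2.487/1.855) = 2.596 mol/L.
Y_B = C_B/C_{A0} = 2.596/4.10 = 0.633.

0.633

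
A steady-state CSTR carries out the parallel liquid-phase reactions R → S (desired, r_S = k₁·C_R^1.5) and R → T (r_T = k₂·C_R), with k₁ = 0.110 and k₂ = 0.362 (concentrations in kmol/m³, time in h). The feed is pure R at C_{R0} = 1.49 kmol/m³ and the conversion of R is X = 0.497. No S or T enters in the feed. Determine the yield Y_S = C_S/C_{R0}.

Exit C_R = C_{R0}(1−X) = 1.49×0.503 = 0.7495 kmol/m³.
A CSTR operates uniformly at the exit composition, giving r_S = 0.07137 and r_T = 0.2713 (each k·C_R^n at C_R = 0.7495).
Fraction of consumed R going to S: r_S/(r_S+r_T) = 0.2083.
C_S = 0.2083·C_{R0}·X = 0.2083×1.49×0.497 = 0.154 kmol/m³; Y_S = C_S/C_{R0} = 0.104.

0.104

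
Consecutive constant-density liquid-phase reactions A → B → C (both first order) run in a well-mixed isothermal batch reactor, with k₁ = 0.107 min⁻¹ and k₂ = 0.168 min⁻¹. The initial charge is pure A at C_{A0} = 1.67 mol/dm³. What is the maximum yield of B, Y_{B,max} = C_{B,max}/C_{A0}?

Evaluating C_B at t_opt = ln(k₂/k₁)/(k₂−k₁) gives C_{B,max}/C_{A0} = (k₁/k₂)^[k₂/(k₂−k₁)].
= (0.107/0.168)^(0.168/(0.168−0.107)) = (0.6369)^(2.754) = 0.2887.

0.289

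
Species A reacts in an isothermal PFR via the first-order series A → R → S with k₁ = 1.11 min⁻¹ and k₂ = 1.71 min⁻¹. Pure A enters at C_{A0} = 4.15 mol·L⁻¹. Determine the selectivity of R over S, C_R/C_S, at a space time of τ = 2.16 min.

For first-order series with pure A initially, C_R(τ) = k₁C_{A0}/(k₂−k₁)·(e^(−k₁τ) − e^(−k₂τ)).
e^(−k₁τ) = e^(−1.11×2.16) = e^(−2.398) = 0.09094; e^(−k₂τ) = e^(−3.694) = 0.02488.
C_R = 1.11×4.15/(1.71−1.11) × (0.09094−0.02488) = 7.678×0.06605 = 0.5071 mol·L⁻¹.
C_A = C_{A0}e^(−k₁τ) = 0.3774 mol·L⁻¹, so C_S = C_{A0}−C_A−C_R = 3.265 mol·L⁻¹; C_R/C_S = 0.155.

0.155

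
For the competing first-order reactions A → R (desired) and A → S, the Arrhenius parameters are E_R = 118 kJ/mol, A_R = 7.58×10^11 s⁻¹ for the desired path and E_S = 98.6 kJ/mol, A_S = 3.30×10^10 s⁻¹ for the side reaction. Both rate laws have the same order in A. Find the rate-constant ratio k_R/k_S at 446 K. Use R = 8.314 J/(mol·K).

Since both paths have the same order in A, the concentration cancels and S_{R/S} = k_R/k_S = (A_R/A_S)·exp[(E_S−E_R)/(RT)].
(E_S−E_R)/(RT) = (98.6−118)×10³/(8.314×446) = -19400/3708 = -5.232.
k_R/k_S = (7.58×10^11/3.30×10^10)·exp(-5.232) = 22.97 × 0.005344 = 0.123.
Since E_R > E_S, raising the temperature improves selectivity toward R.

0.123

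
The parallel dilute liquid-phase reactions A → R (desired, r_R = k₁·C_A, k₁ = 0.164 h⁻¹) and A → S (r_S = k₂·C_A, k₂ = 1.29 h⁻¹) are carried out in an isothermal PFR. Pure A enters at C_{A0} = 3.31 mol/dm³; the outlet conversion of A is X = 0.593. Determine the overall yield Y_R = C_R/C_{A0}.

0.0669

C_A = C_{A0}(1−X) = 1.347 mol/dm³.
Both paths are first order in A, so the instantaneous fraction to R is constant: dC_R/d(−C_A) = k₁/(k₁+k₂) = 0.1128.
C_R = 0.1128·(C_{A0}−C_A) = 0.1128×1.963 = 0.221 mol/dm³.
Y_R = C_R/C_{A0} = 0.2214/3.31 = 0.0669.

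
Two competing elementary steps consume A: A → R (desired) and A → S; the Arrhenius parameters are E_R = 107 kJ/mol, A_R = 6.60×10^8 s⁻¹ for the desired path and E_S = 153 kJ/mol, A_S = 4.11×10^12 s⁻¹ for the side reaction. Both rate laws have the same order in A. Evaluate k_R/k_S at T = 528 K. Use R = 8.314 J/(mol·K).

k_R/k_S = (A_R/A_S)·exp[−(E_R−E_S)/(RT)] = (A_R/A_S)·exp[(E_S−E_R)/(RT)].
(E_S−E_R)/(RT) = (153−107)×10³/(8.314×528) = 46000/4390 = 10.48.
k_R/k_S = (6.60×10^8/4.11×10^12)·exp(10.48) = 1.606×10^-4 × 35556 = 5.71.

5.71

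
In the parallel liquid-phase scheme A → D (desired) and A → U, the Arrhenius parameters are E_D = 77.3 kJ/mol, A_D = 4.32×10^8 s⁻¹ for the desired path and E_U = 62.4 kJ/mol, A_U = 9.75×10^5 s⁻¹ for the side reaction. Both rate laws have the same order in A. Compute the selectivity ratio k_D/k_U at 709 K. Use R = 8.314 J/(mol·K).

With equal orders, S_{D/U} = k_D/k_U = (A_D/A_U)·exp[(E_U−E_D)/(RT)].
(E_U−E_D)/(RT) = (62.4−77.3)×10³/(8.314×709) = -14900/5895 = -2.528.
k_D/k_U = (4.32×10^8/9.75×10^5)·exp(-2.528) = 443.1 × 0.07984 = 35.4.
Since E_D > E_U, raising the temperature improves selectivity toward D.

35.4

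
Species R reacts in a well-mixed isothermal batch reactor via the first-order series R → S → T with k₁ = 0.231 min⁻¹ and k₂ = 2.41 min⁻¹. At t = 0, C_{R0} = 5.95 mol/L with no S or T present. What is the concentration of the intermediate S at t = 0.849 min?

For first-order series with pure R initially, C_S(t) = k₁C_{R0}/(k₂−k₁)·(e^(−k₁t) − e^(−k₂t)).
e^(−k₁t) = e^(−0.231×0.849) = e^(−0.1961) = 0.8219; e^(−k₂t) = e^(−2.046) = 0.1292.
C_S = 0.231×5.95/(2.41−0.231) × (0.8219−0.1292) = 0.6308×0.6927 = 0.4369 mol/L.

0.437 mol/L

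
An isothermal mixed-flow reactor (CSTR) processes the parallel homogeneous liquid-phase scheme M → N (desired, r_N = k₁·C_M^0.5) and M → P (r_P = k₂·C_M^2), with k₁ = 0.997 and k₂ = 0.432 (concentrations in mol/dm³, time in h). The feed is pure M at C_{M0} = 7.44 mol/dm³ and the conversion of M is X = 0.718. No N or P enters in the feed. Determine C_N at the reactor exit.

2.31 mol/dm³

Exit C_M = C_{M0}(1−X) = 7.44×0.282 = 2.098 mol/dm³.
A CSTR operates uniformly at the exit composition, giving r_N = 1.444 and r_P = 1.902 (each k·C_M^n at C_M = 2.098).
Fraction of consumed M going to N: r_N/(r_N+r_P) = 0.4316.
C_N = 0.4316·C_{M0}·X = 0.4316×7.44×0.718 = 2.31 mol/dm³.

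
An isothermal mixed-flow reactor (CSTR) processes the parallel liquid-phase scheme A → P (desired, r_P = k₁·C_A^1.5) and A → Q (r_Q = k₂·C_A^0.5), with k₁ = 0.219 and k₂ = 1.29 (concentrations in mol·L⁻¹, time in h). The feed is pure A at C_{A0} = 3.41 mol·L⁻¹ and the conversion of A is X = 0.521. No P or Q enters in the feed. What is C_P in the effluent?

Exit C_A = C_{A0}(1−X) = 3.41×0.479 = 1.633 mol·L⁻¹.
Rates in a CSTR are evaluated at the outlet concentration: r_P = 0.219×1.633^1.5 = 0.4572, r_Q = 1.29×1.633^0.5 = 1.649.
Fraction of consumed A going to P: r_P/(r_P+r_Q) = 0.2171.
C_P = 0.2171·C_{A0}·X = 0.2171×3.41×0.521 = 0.386 mol·L⁻¹.

0.386 mol·L⁻¹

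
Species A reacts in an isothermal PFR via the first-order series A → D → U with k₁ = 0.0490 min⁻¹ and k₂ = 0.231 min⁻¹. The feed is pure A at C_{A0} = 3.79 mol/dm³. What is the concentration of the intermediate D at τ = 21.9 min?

For first-order series with pure A initially, C_D(τ) = k₁C_{A0}/(k₂−k₁)·(e^(−k₁τ) − e^(−k₂τ)).
e^(−k₁τ) = e^(−0.0490×21.9) = e^(−1.073) = 0.3419; e^(−k₂τ) = e^(−5.059) = 0.006353.
C_D = 0.0490×3.79/(0.231−0.0490) × (0.3419−0.006353) = 1.020×0.3356 = 0.3424 mol/dm³.

0.342 mol/dm³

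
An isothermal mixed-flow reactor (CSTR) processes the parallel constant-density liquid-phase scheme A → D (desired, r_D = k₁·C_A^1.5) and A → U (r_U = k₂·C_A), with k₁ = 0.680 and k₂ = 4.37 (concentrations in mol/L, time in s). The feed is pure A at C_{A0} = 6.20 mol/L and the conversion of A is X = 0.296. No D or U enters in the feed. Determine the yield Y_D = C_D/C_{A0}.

Exit C_A = C_{A0}(1−X) = 6.20×0.704 = 4.365 mol/L.
A CSTR operates uniformly at the exit composition, giving r_D = 6.201 and r_U = 19.07 (each k·C_A^n at C_A = 4.365).
Fraction of consumed A going to D: r_D/(r_D+r_U) = 0.2453.
C_D = 0.2453·C_{A0}·X = 0.2453×6.20×0.296 = 0.450 mol/L; Y_D = C_D/C_{A0} = 0.0726.

0.0726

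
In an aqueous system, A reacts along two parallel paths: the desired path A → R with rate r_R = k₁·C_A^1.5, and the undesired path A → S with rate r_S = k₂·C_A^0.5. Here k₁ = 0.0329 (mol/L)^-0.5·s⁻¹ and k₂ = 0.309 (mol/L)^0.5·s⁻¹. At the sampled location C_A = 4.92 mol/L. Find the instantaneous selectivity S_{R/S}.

S_{R/S} = r_R/r_S = (k₁·C_A^1.5)/(k₂·C_A^0.5) = (k₁/k₂)·C_A.
= (0.0329×4.920^1.5) / (0.309×4.920^0.5) = 0.3590/0.6854 = 0.524.
Since the desired path is higher order in A, keeping C_A high (PFR or concentrated feed) favours R.

0.524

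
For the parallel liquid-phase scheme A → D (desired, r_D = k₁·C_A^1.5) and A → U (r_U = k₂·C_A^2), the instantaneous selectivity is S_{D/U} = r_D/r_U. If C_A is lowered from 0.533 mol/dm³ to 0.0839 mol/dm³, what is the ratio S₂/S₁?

2.52

S_{D/U} = (k₁/k₂)·C_A^-0.5, so S₂/S₁ = (C_{A,2}/C_{A,1})^-0.5.
= (0.0839/0.533)^(-0.5) = (0.1574)^(-0.5) = 2.52.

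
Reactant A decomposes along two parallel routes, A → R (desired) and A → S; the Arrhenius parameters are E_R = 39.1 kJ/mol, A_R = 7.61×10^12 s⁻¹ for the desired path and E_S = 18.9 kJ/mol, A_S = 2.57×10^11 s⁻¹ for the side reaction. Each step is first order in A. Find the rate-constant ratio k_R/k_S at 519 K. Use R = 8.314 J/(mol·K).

k_R/k_S = (A_R/A_S)·exp[−(E_R−E_S)/(RT)] = (A_R/A_S)·exp[(E_S−E_R)/(RT)].
(E_S−E_R)/(RT) = (18.9−39.1)×10³/(8.314×519) = -20200/4315 = -4.681.
k_R/k_S = (7.61×10^12/2.57×10^11)·exp(-4.681) = 29.61 × 0.009266 = 0.274.

0.274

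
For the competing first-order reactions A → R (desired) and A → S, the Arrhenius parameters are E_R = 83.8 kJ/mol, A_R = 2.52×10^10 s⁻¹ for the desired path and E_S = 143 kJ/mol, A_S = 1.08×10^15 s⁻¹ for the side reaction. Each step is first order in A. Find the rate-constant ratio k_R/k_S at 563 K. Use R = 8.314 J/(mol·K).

With equal orders, S_{R/S} = k_R/k_S = (A_R/A_S)·exp[(E_S−E_R)/(RT)].
(E_S−E_R)/(RT) = (143−83.8)×10³/(8.314×563) = 59200/4681 = 12.65.
k_R/k_S = (2.52×10^10/1.08×10^15)·exp(12.65) = 2.333×10^-5 × 3.110×10^5 = 7.26.

7.26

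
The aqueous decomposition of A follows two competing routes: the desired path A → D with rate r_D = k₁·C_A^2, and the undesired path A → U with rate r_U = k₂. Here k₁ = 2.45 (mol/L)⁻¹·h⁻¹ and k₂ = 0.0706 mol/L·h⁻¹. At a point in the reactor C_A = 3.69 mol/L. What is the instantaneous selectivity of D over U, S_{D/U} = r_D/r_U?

473

S_{D/U} = r_D/r_U = (k₁·C_A^2)/(k₂) = (k₁/k₂)·C_A^2.
= (2.45×3.690^2) / (0.0706) = 33.36/0.07060 = 473.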